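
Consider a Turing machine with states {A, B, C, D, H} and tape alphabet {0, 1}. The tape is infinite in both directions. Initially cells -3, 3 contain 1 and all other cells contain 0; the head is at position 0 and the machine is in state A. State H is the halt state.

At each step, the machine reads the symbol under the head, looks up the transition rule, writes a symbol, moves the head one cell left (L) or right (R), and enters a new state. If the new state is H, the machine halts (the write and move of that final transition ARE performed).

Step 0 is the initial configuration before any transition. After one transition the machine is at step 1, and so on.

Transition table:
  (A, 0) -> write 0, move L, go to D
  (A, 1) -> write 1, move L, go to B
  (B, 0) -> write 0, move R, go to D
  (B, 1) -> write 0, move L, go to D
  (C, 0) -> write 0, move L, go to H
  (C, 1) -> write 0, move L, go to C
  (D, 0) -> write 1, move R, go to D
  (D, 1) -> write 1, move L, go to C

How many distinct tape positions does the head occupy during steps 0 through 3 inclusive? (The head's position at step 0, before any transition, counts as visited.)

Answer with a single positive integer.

Step 1: in state A at pos 0, read 0 -> (A,0)->write 0,move L,goto D. Now: state=D, head=-1, tape[-4..4]=010000010 (head:    ^)
Step 2: in state D at pos -1, read 0 -> (D,0)->write 1,move R,goto D. Now: state=D, head=0, tape[-4..4]=010100010 (head:     ^)
Step 3: in state D at pos 0, read 0 -> (D,0)->write 1,move R,goto D. Now: state=D, head=1, tape[-4..4]=010110010 (head:      ^)
Head positions at steps 0..3: starting at 0, distinct positions visited = {-1, 0, 1} -> 3 position(s)

Answer: 3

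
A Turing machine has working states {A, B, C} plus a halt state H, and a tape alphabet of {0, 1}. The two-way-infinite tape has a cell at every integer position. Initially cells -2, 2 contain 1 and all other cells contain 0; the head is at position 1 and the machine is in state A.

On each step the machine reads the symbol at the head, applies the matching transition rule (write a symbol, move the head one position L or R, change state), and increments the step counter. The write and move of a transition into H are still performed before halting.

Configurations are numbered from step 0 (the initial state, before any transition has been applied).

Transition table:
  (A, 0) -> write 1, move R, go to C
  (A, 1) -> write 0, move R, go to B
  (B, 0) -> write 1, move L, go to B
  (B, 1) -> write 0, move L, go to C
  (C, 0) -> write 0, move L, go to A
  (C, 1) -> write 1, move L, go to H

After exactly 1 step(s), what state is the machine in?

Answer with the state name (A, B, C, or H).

Step 1: in state A at pos 1, read 0 -> (A,0)->write 1,move R,goto C. Now: state=C, head=2, tape[-3..3]=0100110 (head:      ^)

Answer: C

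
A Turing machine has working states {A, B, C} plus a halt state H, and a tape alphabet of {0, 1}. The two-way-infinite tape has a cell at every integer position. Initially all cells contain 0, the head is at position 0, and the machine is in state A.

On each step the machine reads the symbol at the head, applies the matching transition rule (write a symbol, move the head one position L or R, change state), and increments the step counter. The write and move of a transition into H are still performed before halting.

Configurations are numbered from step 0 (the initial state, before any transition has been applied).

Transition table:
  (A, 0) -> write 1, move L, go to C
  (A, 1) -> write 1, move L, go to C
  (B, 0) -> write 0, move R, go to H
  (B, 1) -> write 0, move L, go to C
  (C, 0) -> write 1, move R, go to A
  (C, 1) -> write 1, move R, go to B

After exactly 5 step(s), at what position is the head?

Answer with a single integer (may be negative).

Step 1: in state A at pos 0, read 0 -> (A,0)->write 1,move L,goto C. Now: state=C, head=-1, tape[-2..1]=0010 (head:  ^)
Step 2: in state C at pos -1, read 0 -> (C,0)->write 1,move R,goto A. Now: state=A, head=0, tape[-2..1]=0110 (head:   ^)
Step 3: in state A at pos 0, read 1 -> (A,1)->write 1,move L,goto C. Now: state=C, head=-1, tape[-2..1]=0110 (head:  ^)
Step 4: in state C at pos -1, read 1 -> (C,1)->write 1,move R,goto B. Now: state=B, head=0, tape[-2..1]=0110 (head:   ^)
Step 5: in state B at pos 0, read 1 -> (B,1)->write 0,move L,goto C. Now: state=C, head=-1, tape[-2..1]=0100 (head:  ^)

Answer: -1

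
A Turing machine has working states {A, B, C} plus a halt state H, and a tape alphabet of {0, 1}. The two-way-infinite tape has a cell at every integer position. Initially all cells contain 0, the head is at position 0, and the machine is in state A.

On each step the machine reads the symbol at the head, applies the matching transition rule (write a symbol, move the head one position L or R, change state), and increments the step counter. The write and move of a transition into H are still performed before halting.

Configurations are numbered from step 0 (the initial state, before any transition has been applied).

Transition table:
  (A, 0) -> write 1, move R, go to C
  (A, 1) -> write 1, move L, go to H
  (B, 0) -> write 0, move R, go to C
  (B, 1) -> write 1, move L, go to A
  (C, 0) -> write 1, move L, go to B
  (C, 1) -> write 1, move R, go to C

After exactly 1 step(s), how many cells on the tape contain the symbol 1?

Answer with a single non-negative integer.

Step 1: in state A at pos 0, read 0 -> (A,0)->write 1,move R,goto C. Now: state=C, head=1, tape[-1..2]=0100 (head:   ^)
Cells containing 1 after step 1: {0} -> 1 cell(s)

Answer: 1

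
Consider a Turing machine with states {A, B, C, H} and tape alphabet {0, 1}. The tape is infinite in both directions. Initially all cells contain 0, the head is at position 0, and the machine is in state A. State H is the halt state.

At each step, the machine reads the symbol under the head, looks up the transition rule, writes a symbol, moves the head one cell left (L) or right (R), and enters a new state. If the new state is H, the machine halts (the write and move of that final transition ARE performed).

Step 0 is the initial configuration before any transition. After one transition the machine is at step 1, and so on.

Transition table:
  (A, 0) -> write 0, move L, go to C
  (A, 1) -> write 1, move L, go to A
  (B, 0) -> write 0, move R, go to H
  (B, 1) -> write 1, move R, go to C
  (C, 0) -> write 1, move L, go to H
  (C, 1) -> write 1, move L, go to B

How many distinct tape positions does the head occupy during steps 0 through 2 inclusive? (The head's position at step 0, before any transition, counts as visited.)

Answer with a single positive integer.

Step 1: in state A at pos 0, read 0 -> (A,0)->write 0,move L,goto C. Now: state=C, head=-1, tape[-2..1]=0000 (head:  ^)
Step 2: in state C at pos -1, read 0 -> (C,0)->write 1,move L,goto H. Now: state=H, head=-2, tape[-3..1]=00100 (head:  ^)
Head positions at steps 0..2: starting at 0, distinct positions visited = {-2, -1, 0} -> 3 position(s)

Answer: 3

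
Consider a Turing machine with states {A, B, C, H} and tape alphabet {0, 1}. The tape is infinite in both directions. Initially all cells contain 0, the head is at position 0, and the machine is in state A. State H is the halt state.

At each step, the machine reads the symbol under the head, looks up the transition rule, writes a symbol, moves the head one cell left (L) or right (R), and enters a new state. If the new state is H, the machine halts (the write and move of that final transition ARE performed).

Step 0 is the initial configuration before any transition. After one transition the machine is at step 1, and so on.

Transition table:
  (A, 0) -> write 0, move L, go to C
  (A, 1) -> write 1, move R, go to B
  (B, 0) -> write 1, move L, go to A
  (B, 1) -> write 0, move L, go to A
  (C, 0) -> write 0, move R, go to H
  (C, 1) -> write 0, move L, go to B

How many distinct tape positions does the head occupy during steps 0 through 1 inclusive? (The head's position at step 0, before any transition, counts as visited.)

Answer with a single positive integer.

Answer: 2

Derivation:
Step 1: in state A at pos 0, read 0 -> (A,0)->write 0,move L,goto C. Now: state=C, head=-1, tape[-2..1]=0000 (head:  ^)
Head positions at steps 0..1: starting at 0, distinct positions visited = {-1, 0} -> 2 position(s)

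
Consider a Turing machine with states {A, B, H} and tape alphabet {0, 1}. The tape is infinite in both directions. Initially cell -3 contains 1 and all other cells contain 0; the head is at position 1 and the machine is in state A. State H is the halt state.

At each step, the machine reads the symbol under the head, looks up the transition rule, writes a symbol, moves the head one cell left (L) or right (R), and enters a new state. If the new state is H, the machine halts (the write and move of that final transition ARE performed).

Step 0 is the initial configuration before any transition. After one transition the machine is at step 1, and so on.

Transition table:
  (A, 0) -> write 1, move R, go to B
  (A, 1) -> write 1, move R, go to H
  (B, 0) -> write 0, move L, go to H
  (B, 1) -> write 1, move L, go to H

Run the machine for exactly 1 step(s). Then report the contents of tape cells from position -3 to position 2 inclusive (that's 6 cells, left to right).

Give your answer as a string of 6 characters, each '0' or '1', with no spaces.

Answer: 100010

Derivation:
Step 1: in state A at pos 1, read 0 -> (A,0)->write 1,move R,goto B. Now: state=B, head=2, tape[-4..3]=01000100 (head:       ^)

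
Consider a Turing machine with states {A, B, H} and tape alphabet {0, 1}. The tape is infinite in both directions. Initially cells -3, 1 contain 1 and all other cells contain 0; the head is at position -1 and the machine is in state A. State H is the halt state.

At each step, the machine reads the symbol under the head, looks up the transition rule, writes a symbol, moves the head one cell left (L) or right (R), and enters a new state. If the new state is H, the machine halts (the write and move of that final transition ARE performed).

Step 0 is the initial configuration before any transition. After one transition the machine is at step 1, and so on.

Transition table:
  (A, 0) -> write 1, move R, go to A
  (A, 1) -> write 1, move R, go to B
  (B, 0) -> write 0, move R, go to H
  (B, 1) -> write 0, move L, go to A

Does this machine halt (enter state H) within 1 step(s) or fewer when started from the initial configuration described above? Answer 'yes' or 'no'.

Answer: no

Derivation:
Step 1: in state A at pos -1, read 0 -> (A,0)->write 1,move R,goto A. Now: state=A, head=0, tape[-4..2]=0101010 (head:     ^)
After 1 step(s): state = A (not H) -> not halted within 1 -> no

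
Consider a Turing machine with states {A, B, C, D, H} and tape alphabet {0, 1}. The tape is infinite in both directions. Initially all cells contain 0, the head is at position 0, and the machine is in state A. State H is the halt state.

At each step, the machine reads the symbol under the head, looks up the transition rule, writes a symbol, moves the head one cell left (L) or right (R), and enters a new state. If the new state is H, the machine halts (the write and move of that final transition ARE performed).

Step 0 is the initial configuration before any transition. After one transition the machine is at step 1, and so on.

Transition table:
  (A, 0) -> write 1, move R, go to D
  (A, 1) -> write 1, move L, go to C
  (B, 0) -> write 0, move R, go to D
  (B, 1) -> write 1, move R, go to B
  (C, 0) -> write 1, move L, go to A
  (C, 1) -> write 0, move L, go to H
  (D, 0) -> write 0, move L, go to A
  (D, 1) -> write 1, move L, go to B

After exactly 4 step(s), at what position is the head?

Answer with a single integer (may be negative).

Answer: -2

Derivation:
Step 1: in state A at pos 0, read 0 -> (A,0)->write 1,move R,goto D. Now: state=D, head=1, tape[-1..2]=0100 (head:   ^)
Step 2: in state D at pos 1, read 0 -> (D,0)->write 0,move L,goto A. Now: state=A, head=0, tape[-1..2]=0100 (head:  ^)
Step 3: in state A at pos 0, read 1 -> (A,1)->write 1,move L,goto C. Now: state=C, head=-1, tape[-2..2]=00100 (head:  ^)
Step 4: in state C at pos -1, read 0 -> (C,0)->write 1,move L,goto A. Now: state=A, head=-2, tape[-3..2]=001100 (head:  ^)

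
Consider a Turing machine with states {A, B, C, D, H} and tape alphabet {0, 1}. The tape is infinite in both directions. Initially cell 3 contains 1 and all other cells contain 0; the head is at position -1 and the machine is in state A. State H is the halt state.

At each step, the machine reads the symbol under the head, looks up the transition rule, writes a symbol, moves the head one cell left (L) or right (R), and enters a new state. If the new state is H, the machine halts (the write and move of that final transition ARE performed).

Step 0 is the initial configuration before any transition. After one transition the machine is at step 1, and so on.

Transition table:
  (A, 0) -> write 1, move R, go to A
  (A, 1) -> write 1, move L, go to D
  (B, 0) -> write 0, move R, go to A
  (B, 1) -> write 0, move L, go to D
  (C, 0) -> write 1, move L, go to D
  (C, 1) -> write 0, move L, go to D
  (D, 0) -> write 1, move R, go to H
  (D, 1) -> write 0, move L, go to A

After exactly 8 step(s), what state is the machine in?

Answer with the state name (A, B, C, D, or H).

Answer: A

Derivation:
Step 1: in state A at pos -1, read 0 -> (A,0)->write 1,move R,goto A. Now: state=A, head=0, tape[-2..4]=0100010 (head:   ^)
Step 2: in state A at pos 0, read 0 -> (A,0)->write 1,move R,goto A. Now: state=A, head=1, tape[-2..4]=0110010 (head:    ^)
Step 3: in state A at pos 1, read 0 -> (A,0)->write 1,move R,goto A. Now: state=A, head=2, tape[-2..4]=0111010 (head:     ^)
Step 4: in state A at pos 2, read 0 -> (A,0)->write 1,move R,goto A. Now: state=A, head=3, tape[-2..4]=0111110 (head:      ^)
Step 5: in state A at pos 3, read 1 -> (A,1)->write 1,move L,goto D. Now: state=D, head=2, tape[-2..4]=0111110 (head:     ^)
Step 6: in state D at pos 2, read 1 -> (D,1)->write 0,move L,goto A. Now: state=A, head=1, tape[-2..4]=0111010 (head:    ^)
Step 7: in state A at pos 1, read 1 -> (A,1)->write 1,move L,goto D. Now: state=D, head=0, tape[-2..4]=0111010 (head:   ^)
Step 8: in state D at pos 0, read 1 -> (D,1)->write 0,move L,goto A. Now: state=A, head=-1, tape[-2..4]=0101010 (head:  ^)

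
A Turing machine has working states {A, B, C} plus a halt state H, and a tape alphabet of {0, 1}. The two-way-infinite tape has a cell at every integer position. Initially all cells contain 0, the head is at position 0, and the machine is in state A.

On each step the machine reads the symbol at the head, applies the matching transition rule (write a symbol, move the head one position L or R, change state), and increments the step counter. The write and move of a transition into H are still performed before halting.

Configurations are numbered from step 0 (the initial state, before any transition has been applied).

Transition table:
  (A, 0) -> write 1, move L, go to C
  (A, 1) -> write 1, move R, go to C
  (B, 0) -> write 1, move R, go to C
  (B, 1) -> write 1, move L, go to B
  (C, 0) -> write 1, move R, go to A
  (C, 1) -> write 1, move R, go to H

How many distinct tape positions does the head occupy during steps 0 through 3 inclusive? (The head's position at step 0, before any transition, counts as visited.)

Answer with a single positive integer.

Answer: 3

Derivation:
Step 1: in state A at pos 0, read 0 -> (A,0)->write 1,move L,goto C. Now: state=C, head=-1, tape[-2..1]=0010 (head:  ^)
Step 2: in state C at pos -1, read 0 -> (C,0)->write 1,move R,goto A. Now: state=A, head=0, tape[-2..1]=0110 (head:   ^)
Step 3: in state A at pos 0, read 1 -> (A,1)->write 1,move R,goto C. Now: state=C, head=1, tape[-2..2]=01100 (head:    ^)
Head positions at steps 0..3: starting at 0, distinct positions visited = {-1, 0, 1} -> 3 position(s)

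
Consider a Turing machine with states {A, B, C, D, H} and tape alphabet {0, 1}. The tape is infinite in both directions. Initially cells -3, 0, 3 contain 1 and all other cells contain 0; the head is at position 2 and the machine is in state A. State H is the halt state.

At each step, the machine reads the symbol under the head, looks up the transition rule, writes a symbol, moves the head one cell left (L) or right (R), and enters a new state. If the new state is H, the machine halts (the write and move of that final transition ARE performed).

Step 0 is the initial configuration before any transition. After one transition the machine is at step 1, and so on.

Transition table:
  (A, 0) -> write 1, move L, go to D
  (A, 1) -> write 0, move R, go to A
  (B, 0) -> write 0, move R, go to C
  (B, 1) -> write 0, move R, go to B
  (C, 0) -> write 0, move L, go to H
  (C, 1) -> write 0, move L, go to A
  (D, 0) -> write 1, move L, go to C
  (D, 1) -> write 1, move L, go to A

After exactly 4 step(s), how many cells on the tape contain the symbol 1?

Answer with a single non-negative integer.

Step 1: in state A at pos 2, read 0 -> (A,0)->write 1,move L,goto D. Now: state=D, head=1, tape[-4..4]=010010110 (head:      ^)
Step 2: in state D at pos 1, read 0 -> (D,0)->write 1,move L,goto C. Now: state=C, head=0, tape[-4..4]=010011110 (head:     ^)
Step 3: in state C at pos 0, read 1 -> (C,1)->write 0,move L,goto A. Now: state=A, head=-1, tape[-4..4]=010001110 (head:    ^)
Step 4: in state A at pos -1, read 0 -> (A,0)->write 1,move L,goto D. Now: state=D, head=-2, tape[-4..4]=010101110 (head:   ^)
Cells containing 1 after step 4: {-3, -1, 1, 2, 3} -> 5 cell(s)

Answer: 5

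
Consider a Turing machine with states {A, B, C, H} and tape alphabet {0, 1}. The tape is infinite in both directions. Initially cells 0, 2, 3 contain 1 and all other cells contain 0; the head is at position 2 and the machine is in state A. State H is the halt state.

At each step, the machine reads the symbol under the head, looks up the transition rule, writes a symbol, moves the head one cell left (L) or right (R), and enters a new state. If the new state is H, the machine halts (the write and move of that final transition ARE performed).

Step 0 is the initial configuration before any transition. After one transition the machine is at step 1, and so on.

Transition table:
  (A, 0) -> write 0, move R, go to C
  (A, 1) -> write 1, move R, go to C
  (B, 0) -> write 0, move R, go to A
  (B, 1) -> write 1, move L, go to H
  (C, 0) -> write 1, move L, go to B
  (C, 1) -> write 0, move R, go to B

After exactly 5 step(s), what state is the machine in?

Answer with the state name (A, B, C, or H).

Answer: B

Derivation:
Step 1: in state A at pos 2, read 1 -> (A,1)->write 1,move R,goto C. Now: state=C, head=3, tape[-1..4]=010110 (head:     ^)
Step 2: in state C at pos 3, read 1 -> (C,1)->write 0,move R,goto B. Now: state=B, head=4, tape[-1..5]=0101000 (head:      ^)
Step 3: in state B at pos 4, read 0 -> (B,0)->write 0,move R,goto A. Now: state=A, head=5, tape[-1..6]=01010000 (head:       ^)
Step 4: in state A at pos 5, read 0 -> (A,0)->write 0,move R,goto C. Now: state=C, head=6, tape[-1..7]=010100000 (head:        ^)
Step 5: in state C at pos 6, read 0 -> (C,0)->write 1,move L,goto B. Now: state=B, head=5, tape[-1..7]=010100010 (head:       ^)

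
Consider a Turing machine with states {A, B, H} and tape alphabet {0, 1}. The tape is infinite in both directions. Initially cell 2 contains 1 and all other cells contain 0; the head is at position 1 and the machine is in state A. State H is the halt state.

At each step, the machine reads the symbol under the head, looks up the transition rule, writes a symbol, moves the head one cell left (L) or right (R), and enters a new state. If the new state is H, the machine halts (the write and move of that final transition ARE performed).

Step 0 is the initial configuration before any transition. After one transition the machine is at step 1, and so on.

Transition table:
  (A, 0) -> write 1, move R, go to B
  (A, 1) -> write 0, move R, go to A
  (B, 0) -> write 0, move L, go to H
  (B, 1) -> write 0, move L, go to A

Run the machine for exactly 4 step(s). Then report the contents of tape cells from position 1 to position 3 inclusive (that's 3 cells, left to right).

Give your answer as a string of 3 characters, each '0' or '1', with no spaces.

Answer: 010

Derivation:
Step 1: in state A at pos 1, read 0 -> (A,0)->write 1,move R,goto B. Now: state=B, head=2, tape[0..3]=0110 (head:   ^)
Step 2: in state B at pos 2, read 1 -> (B,1)->write 0,move L,goto A. Now: state=A, head=1, tape[0..3]=0100 (head:  ^)
Step 3: in state A at pos 1, read 1 -> (A,1)->write 0,move R,goto A. Now: state=A, head=2, tape[0..3]=0000 (head:   ^)
Step 4: in state A at pos 2, read 0 -> (A,0)->write 1,move R,goto B. Now: state=B, head=3, tape[0..4]=00100 (head:    ^)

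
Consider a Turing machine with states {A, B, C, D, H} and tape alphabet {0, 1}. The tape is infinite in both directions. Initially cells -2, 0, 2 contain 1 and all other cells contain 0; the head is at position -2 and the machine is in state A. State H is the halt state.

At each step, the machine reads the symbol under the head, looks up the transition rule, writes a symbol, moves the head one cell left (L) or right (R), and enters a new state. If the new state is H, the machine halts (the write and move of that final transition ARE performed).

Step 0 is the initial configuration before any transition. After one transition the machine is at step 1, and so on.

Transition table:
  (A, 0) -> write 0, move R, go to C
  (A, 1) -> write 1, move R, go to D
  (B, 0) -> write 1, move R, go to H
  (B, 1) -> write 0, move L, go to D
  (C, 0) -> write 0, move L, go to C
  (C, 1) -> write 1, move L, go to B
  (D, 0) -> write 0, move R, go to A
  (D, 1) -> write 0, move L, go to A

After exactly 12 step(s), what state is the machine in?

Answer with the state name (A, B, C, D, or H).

Answer: H

Derivation:
Step 1: in state A at pos -2, read 1 -> (A,1)->write 1,move R,goto D. Now: state=D, head=-1, tape[-3..3]=0101010 (head:   ^)
Step 2: in state D at pos -1, read 0 -> (D,0)->write 0,move R,goto A. Now: state=A, head=0, tape[-3..3]=0101010 (head:    ^)
Step 3: in state A at pos 0, read 1 -> (A,1)->write 1,move R,goto D. Now: state=D, head=1, tape[-3..3]=0101010 (head:     ^)
Step 4: in state D at pos 1, read 0 -> (D,0)->write 0,move R,goto A. Now: state=A, head=2, tape[-3..3]=0101010 (head:      ^)
Step 5: in state A at pos 2, read 1 -> (A,1)->write 1,move R,goto D. Now: state=D, head=3, tape[-3..4]=01010100 (head:       ^)
Step 6: in state D at pos 3, read 0 -> (D,0)->write 0,move R,goto A. Now: state=A, head=4, tape[-3..5]=010101000 (head:        ^)
Step 7: in state A at pos 4, read 0 -> (A,0)->write 0,move R,goto C. Now: state=C, head=5, tape[-3..6]=0101010000 (head:         ^)
Step 8: in state C at pos 5, read 0 -> (C,0)->write 0,move L,goto C. Now: state=C, head=4, tape[-3..6]=0101010000 (head:        ^)
Step 9: in state C at pos 4, read 0 -> (C,0)->write 0,move L,goto C. Now: state=C, head=3, tape[-3..6]=0101010000 (head:       ^)
Step 10: in state C at pos 3, read 0 -> (C,0)->write 0,move L,goto C. Now: state=C, head=2, tape[-3..6]=0101010000 (head:      ^)
Step 11: in state C at pos 2, read 1 -> (C,1)->write 1,move L,goto B. Now: state=B, head=1, tape[-3..6]=0101010000 (head:     ^)
Step 12: in state B at pos 1, read 0 -> (B,0)->write 1,move R,goto H. Now: state=H, head=2, tape[-3..6]=0101110000 (head:      ^)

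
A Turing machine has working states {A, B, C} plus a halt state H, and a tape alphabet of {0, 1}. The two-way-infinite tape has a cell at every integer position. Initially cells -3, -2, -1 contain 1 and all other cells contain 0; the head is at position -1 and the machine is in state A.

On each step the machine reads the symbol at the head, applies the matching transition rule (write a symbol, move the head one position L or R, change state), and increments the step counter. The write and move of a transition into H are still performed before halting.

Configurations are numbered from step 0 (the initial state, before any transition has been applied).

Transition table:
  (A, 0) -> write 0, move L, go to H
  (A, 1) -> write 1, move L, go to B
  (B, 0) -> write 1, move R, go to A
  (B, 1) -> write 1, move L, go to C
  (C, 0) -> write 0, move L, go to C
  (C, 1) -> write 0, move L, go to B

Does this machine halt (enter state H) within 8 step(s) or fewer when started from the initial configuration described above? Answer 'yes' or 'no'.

Step 1: in state A at pos -1, read 1 -> (A,1)->write 1,move L,goto B. Now: state=B, head=-2, tape[-4..0]=01110 (head:   ^)
Step 2: in state B at pos -2, read 1 -> (B,1)->write 1,move L,goto C. Now: state=C, head=-3, tape[-4..0]=01110 (head:  ^)
Step 3: in state C at pos -3, read 1 -> (C,1)->write 0,move L,goto B. Now: state=B, head=-4, tape[-5..0]=000110 (head:  ^)
Step 4: in state B at pos -4, read 0 -> (B,0)->write 1,move R,goto A. Now: state=A, head=-3, tape[-5..0]=010110 (head:   ^)
Step 5: in state A at pos -3, read 0 -> (A,0)->write 0,move L,goto H. Now: state=H, head=-4, tape[-5..0]=010110 (head:  ^)
State H reached at step 5; 5 <= 8 -> yes

Answer: yes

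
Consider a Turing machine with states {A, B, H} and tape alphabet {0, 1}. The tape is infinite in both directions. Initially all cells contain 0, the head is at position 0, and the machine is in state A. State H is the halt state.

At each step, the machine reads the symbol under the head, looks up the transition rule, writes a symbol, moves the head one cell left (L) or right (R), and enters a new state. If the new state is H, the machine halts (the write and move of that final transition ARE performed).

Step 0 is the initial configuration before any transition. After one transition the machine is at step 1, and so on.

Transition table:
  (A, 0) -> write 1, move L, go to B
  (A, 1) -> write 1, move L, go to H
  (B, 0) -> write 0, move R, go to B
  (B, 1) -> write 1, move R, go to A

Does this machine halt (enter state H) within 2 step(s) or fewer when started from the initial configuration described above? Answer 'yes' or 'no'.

Step 1: in state A at pos 0, read 0 -> (A,0)->write 1,move L,goto B. Now: state=B, head=-1, tape[-2..1]=0010 (head:  ^)
Step 2: in state B at pos -1, read 0 -> (B,0)->write 0,move R,goto B. Now: state=B, head=0, tape[-2..1]=0010 (head:   ^)
After 2 step(s): state = B (not H) -> not halted within 2 -> no

Answer: no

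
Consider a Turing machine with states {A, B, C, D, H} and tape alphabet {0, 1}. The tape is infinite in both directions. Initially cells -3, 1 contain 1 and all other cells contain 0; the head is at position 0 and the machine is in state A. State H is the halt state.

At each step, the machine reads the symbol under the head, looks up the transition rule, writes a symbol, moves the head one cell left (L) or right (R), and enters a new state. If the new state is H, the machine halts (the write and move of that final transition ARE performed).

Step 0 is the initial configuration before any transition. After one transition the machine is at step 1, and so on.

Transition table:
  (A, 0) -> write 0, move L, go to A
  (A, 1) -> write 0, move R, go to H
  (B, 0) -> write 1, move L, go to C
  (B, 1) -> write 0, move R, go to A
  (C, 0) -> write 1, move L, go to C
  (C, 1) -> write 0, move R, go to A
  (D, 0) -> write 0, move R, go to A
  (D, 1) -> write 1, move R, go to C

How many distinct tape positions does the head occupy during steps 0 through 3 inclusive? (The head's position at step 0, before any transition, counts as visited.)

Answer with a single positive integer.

Step 1: in state A at pos 0, read 0 -> (A,0)->write 0,move L,goto A. Now: state=A, head=-1, tape[-4..2]=0100010 (head:    ^)
Step 2: in state A at pos -1, read 0 -> (A,0)->write 0,move L,goto A. Now: state=A, head=-2, tape[-4..2]=0100010 (head:   ^)
Step 3: in state A at pos -2, read 0 -> (A,0)->write 0,move L,goto A. Now: state=A, head=-3, tape[-4..2]=0100010 (head:  ^)
Head positions at steps 0..3: starting at 0, distinct positions visited = {-3, -2, -1, 0} -> 4 position(s)

Answer: 4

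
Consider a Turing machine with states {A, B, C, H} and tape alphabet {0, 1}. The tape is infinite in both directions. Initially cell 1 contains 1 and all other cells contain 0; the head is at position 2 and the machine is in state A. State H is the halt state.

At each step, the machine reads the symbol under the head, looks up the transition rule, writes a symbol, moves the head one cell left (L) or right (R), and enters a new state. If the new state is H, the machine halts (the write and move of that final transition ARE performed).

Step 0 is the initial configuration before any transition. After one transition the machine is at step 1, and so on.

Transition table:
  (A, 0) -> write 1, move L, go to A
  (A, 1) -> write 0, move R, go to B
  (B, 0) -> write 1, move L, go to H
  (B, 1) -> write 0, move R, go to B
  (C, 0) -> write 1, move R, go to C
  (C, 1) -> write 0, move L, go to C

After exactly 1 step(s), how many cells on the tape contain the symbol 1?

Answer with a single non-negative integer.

Answer: 2

Derivation:
Step 1: in state A at pos 2, read 0 -> (A,0)->write 1,move L,goto A. Now: state=A, head=1, tape[0..3]=0110 (head:  ^)
Cells containing 1 after step 1: {1, 2} -> 2 cell(s)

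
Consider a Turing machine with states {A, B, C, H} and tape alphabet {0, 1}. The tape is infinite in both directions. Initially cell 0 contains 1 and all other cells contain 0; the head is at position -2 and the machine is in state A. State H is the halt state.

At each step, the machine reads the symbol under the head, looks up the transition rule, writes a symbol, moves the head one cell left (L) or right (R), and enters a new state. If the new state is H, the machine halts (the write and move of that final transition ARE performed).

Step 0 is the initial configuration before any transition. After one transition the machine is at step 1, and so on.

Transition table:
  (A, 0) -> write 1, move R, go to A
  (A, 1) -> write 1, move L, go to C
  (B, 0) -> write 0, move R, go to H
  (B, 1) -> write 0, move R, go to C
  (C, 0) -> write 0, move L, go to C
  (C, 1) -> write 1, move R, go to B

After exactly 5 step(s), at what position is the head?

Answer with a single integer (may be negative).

Answer: 1

Derivation:
Step 1: in state A at pos -2, read 0 -> (A,0)->write 1,move R,goto A. Now: state=A, head=-1, tape[-3..1]=01010 (head:   ^)
Step 2: in state A at pos -1, read 0 -> (A,0)->write 1,move R,goto A. Now: state=A, head=0, tape[-3..1]=01110 (head:    ^)
Step 3: in state A at pos 0, read 1 -> (A,1)->write 1,move L,goto C. Now: state=C, head=-1, tape[-3..1]=01110 (head:   ^)
Step 4: in state C at pos -1, read 1 -> (C,1)->write 1,move R,goto B. Now: state=B, head=0, tape[-3..1]=01110 (head:    ^)
Step 5: in state B at pos 0, read 1 -> (B,1)->write 0,move R,goto C. Now: state=C, head=1, tape[-3..2]=011000 (head:     ^)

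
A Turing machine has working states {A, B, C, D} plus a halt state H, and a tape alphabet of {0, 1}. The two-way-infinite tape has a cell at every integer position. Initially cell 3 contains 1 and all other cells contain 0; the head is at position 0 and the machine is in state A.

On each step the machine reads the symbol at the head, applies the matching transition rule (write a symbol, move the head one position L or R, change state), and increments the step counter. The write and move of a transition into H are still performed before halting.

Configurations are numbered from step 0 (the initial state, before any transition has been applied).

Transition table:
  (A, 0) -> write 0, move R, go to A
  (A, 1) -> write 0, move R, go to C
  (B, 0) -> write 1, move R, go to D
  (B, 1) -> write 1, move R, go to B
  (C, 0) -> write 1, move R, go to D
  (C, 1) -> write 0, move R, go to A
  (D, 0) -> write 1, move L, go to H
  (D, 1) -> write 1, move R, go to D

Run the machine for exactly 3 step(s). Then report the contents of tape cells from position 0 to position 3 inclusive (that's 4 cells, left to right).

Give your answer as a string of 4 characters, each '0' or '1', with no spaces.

Step 1: in state A at pos 0, read 0 -> (A,0)->write 0,move R,goto A. Now: state=A, head=1, tape[-1..4]=000010 (head:   ^)
Step 2: in state A at pos 1, read 0 -> (A,0)->write 0,move R,goto A. Now: state=A, head=2, tape[-1..4]=000010 (head:    ^)
Step 3: in state A at pos 2, read 0 -> (A,0)->write 0,move R,goto A. Now: state=A, head=3, tape[-1..4]=000010 (head:     ^)

Answer: 0001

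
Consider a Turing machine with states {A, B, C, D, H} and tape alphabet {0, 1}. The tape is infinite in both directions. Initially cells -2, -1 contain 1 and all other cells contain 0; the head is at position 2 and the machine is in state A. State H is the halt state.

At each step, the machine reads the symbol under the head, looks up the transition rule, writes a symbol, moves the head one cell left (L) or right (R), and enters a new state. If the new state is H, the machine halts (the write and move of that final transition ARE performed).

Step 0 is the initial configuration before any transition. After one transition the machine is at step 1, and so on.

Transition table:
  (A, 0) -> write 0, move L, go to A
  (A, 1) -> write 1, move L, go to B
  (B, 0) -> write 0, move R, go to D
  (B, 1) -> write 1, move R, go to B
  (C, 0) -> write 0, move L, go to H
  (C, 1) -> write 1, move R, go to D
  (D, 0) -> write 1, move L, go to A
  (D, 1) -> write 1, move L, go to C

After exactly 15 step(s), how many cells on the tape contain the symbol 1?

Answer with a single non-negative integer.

Step 1: in state A at pos 2, read 0 -> (A,0)->write 0,move L,goto A. Now: state=A, head=1, tape[-3..3]=0110000 (head:     ^)
Step 2: in state A at pos 1, read 0 -> (A,0)->write 0,move L,goto A. Now: state=A, head=0, tape[-3..3]=0110000 (head:    ^)
Step 3: in state A at pos 0, read 0 -> (A,0)->write 0,move L,goto A. Now: state=A, head=-1, tape[-3..3]=0110000 (head:   ^)
Step 4: in state A at pos -1, read 1 -> (A,1)->write 1,move L,goto B. Now: state=B, head=-2, tape[-3..3]=0110000 (head:  ^)
Step 5: in state B at pos -2, read 1 -> (B,1)->write 1,move R,goto B. Now: state=B, head=-1, tape[-3..3]=0110000 (head:   ^)
Step 6: in state B at pos -1, read 1 -> (B,1)->write 1,move R,goto B. Now: state=B, head=0, tape[-3..3]=0110000 (head:    ^)
Step 7: in state B at pos 0, read 0 -> (B,0)->write 0,move R,goto D. Now: state=D, head=1, tape[-3..3]=0110000 (head:     ^)
Step 8: in state D at pos 1, read 0 -> (D,0)->write 1,move L,goto A. Now: state=A, head=0, tape[-3..3]=0110100 (head:    ^)
Step 9: in state A at pos 0, read 0 -> (A,0)->write 0,move L,goto A. Now: state=A, head=-1, tape[-3..3]=0110100 (head:   ^)
Step 10: in state A at pos -1, read 1 -> (A,1)->write 1,move L,goto B. Now: state=B, head=-2, tape[-3..3]=0110100 (head:  ^)
Step 11: in state B at pos -2, read 1 -> (B,1)->write 1,move R,goto B. Now: state=B, head=-1, tape[-3..3]=0110100 (head:   ^)
Step 12: in state B at pos -1, read 1 -> (B,1)->write 1,move R,goto B. Now: state=B, head=0, tape[-3..3]=0110100 (head:    ^)
Step 13: in state B at pos 0, read 0 -> (B,0)->write 0,move R,goto D. Now: state=D, head=1, tape[-3..3]=0110100 (head:     ^)
Step 14: in state D at pos 1, read 1 -> (D,1)->write 1,move L,goto C. Now: state=C, head=0, tape[-3..3]=0110100 (head:    ^)
Step 15: in state C at pos 0, read 0 -> (C,0)->write 0,move L,goto H. Now: state=H, head=-1, tape[-3..3]=0110100 (head:   ^)
Cells containing 1 after step 15: {-2, -1, 1} -> 3 cell(s)

Answer: 3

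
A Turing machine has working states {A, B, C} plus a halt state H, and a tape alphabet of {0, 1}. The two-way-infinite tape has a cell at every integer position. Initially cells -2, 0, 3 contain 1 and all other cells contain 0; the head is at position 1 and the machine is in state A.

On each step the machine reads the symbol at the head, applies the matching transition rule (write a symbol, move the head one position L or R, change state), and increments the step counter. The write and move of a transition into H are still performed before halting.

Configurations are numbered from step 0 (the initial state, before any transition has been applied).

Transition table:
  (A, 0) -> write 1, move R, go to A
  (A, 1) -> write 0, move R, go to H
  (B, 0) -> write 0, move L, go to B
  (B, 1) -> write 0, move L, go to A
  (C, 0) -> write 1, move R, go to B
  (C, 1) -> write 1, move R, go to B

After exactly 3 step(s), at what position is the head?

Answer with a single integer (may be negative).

Step 1: in state A at pos 1, read 0 -> (A,0)->write 1,move R,goto A. Now: state=A, head=2, tape[-3..4]=01011010 (head:      ^)
Step 2: in state A at pos 2, read 0 -> (A,0)->write 1,move R,goto A. Now: state=A, head=3, tape[-3..4]=01011110 (head:       ^)
Step 3: in state A at pos 3, read 1 -> (A,1)->write 0,move R,goto H. Now: state=H, head=4, tape[-3..5]=010111000 (head:        ^)

Answer: 4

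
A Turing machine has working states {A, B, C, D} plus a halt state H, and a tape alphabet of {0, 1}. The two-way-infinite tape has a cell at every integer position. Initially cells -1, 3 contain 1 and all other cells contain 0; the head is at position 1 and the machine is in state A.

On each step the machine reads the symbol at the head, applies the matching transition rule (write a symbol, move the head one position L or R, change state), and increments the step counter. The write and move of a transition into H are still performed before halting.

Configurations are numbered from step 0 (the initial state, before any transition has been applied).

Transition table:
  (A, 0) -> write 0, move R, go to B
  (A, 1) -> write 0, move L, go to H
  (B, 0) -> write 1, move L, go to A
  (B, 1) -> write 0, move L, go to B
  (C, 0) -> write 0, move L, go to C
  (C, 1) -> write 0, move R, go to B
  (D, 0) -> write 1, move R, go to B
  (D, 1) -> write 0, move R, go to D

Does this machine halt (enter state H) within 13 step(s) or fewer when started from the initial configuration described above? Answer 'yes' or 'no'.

Step 1: in state A at pos 1, read 0 -> (A,0)->write 0,move R,goto B. Now: state=B, head=2, tape[-2..4]=0100010 (head:     ^)
Step 2: in state B at pos 2, read 0 -> (B,0)->write 1,move L,goto A. Now: state=A, head=1, tape[-2..4]=0100110 (head:    ^)
Step 3: in state A at pos 1, read 0 -> (A,0)->write 0,move R,goto B. Now: state=B, head=2, tape[-2..4]=0100110 (head:     ^)
Step 4: in state B at pos 2, read 1 -> (B,1)->write 0,move L,goto B. Now: state=B, head=1, tape[-2..4]=0100010 (head:    ^)
Step 5: in state B at pos 1, read 0 -> (B,0)->write 1,move L,goto A. Now: state=A, head=0, tape[-2..4]=0101010 (head:   ^)
Step 6: in state A at pos 0, read 0 -> (A,0)->write 0,move R,goto B. Now: state=B, head=1, tape[-2..4]=0101010 (head:    ^)
Step 7: in state B at pos 1, read 1 -> (B,1)->write 0,move L,goto B. Now: state=B, head=0, tape[-2..4]=0100010 (head:   ^)
Step 8: in state B at pos 0, read 0 -> (B,0)->write 1,move L,goto A. Now: state=A, head=-1, tape[-2..4]=0110010 (head:  ^)
Step 9: in state A at pos -1, read 1 -> (A,1)->write 0,move L,goto H. Now: state=H, head=-2, tape[-3..4]=00010010 (head:  ^)
State H reached at step 9; 9 <= 13 -> yes

Answer: yes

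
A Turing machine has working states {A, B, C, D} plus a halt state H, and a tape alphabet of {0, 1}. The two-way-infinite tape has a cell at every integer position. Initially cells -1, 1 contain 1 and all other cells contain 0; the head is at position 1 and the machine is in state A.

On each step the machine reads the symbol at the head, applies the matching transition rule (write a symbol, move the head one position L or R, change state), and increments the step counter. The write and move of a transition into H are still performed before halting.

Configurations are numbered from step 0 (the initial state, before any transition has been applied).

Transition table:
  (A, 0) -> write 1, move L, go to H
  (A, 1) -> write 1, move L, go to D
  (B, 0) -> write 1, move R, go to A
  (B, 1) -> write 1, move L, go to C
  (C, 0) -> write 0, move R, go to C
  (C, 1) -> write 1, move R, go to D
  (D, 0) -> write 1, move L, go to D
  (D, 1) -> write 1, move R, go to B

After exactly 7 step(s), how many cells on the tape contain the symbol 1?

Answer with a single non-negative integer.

Answer: 3

Derivation:
Step 1: in state A at pos 1, read 1 -> (A,1)->write 1,move L,goto D. Now: state=D, head=0, tape[-2..2]=01010 (head:   ^)
Step 2: in state D at pos 0, read 0 -> (D,0)->write 1,move L,goto D. Now: state=D, head=-1, tape[-2..2]=01110 (head:  ^)
Step 3: in state D at pos -1, read 1 -> (D,1)->write 1,move R,goto B. Now: state=B, head=0, tape[-2..2]=01110 (head:   ^)
Step 4: in state B at pos 0, read 1 -> (B,1)->write 1,move L,goto C. Now: state=C, head=-1, tape[-2..2]=01110 (head:  ^)
Step 5: in state C at pos -1, read 1 -> (C,1)->write 1,move R,goto D. Now: state=D, head=0, tape[-2..2]=01110 (head:   ^)
Step 6: in state D at pos 0, read 1 -> (D,1)->write 1,move R,goto B. Now: state=B, head=1, tape[-2..2]=01110 (head:    ^)
Step 7: in state B at pos 1, read 1 -> (B,1)->write 1,move L,goto C. Now: state=C, head=0, tape[-2..2]=01110 (head:   ^)
Cells containing 1 after step 7: {-1, 0, 1} -> 3 cell(s)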